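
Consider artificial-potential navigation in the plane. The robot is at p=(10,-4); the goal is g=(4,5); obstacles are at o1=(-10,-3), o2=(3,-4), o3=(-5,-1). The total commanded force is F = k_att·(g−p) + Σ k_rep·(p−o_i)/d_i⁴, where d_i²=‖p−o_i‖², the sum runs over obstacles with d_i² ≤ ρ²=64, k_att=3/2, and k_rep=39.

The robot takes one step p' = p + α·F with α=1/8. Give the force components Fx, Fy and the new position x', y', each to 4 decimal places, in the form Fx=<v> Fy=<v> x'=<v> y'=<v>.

F_att = 3/2·(g−p) = 3/2·(-6,9) = (-9.0000,13.5000)
o1: d²=401 > ρ²=64 → inactive
o2: d²=49 ≤ ρ²=64; F_rep = 39·(7,0)/49² = (0.1137,0.0000)
o3: d²=234 > ρ²=64 → inactive
F = F_att + ΣF_rep = (-8.8863,13.5000)
p' = p + 1/8·F = (8.8892,-2.3125)

Fx=-8.8863 Fy=13.5000 x'=8.8892 y'=-2.3125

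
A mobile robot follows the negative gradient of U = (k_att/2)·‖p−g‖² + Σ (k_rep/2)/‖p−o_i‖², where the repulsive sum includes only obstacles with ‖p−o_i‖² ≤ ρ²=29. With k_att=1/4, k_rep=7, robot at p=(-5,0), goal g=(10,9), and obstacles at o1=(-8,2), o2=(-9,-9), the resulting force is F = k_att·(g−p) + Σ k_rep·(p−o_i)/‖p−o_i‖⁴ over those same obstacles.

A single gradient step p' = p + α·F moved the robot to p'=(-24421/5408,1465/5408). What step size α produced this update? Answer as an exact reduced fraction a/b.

F_att = 1/4·(g−p) = 1/4·(15,9) = (3.7500,2.2500)
o1: d²=13 ≤ ρ²=29; F_rep = 7·(3,-2)/13² = (0.1243,-0.0828)
o2: d²=97 > ρ²=29 → inactive
F = F_att + ΣF_rep = (3.8743,2.1672)
Δp = p'−p = (0.4843,0.2709); α = Δx/Fx = (2619/5408) / (2619/676) = 1/8
check: Δy/Fy = (1465/5408) / (1465/676) = 1/8 ✓

α = 1/8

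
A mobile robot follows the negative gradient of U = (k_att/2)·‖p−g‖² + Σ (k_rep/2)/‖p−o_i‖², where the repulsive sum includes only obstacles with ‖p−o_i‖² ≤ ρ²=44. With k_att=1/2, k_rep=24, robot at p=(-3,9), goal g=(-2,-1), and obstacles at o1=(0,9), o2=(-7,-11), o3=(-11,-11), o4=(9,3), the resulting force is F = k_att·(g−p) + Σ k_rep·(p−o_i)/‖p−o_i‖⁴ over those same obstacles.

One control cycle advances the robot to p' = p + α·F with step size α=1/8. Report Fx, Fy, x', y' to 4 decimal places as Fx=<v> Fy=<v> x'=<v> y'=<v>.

F_att = 1/2·(g−p) = 1/2·(1,-10) = (0.5000,-5.0000)
o1: d²=9 ≤ ρ²=44; F_rep = 24·(-3,0)/9² = (-0.8889,0.0000)
o2: d²=416 > ρ²=44 → inactive
o3: d²=464 > ρ²=44 → inactive
o4: d²=180 > ρ²=44 → inactive
F = F_att + ΣF_rep = (-0.3889,-5.0000)
p' = p + 1/8·F = (-3.0486,8.3750)

Fx=-0.3889 Fy=-5.0000 x'=-3.0486 y'=8.3750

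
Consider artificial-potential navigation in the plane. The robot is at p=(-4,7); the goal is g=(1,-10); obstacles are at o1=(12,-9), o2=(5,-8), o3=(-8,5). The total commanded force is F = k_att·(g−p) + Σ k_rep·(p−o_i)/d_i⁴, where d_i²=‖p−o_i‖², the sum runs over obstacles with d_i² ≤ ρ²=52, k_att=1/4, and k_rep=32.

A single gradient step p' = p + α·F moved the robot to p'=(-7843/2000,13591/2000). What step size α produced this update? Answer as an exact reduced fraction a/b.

α = 1/20

F_att = 1/4·(g−p) = 1/4·(5,-17) = (1.2500,-4.2500)
o1: d²=512 > ρ²=52 → inactive
o2: d²=306 > ρ²=52 → inactive
o3: d²=20 ≤ ρ²=52; F_rep = 32·(4,2)/20² = (0.3200,0.1600)
F = F_att + ΣF_rep = (1.5700,-4.0900)
Δp = p'−p = (0.0785,-0.2045); α = Δx/Fx = (157/2000) / (157/100) = 1/20
check: Δy/Fy = (-409/2000) / (-409/100) = 1/20 ✓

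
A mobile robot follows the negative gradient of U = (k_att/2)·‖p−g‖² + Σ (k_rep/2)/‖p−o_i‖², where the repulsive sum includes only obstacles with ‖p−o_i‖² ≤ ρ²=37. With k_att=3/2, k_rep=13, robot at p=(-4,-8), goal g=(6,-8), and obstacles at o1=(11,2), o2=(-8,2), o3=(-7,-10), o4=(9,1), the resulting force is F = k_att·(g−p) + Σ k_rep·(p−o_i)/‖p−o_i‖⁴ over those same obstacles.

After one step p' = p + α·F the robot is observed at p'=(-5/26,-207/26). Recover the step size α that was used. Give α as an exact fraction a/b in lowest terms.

F_att = 3/2·(g−p) = 3/2·(10,0) = (15.0000,0.0000)
o1: d²=325 > ρ²=37 → inactive
o2: d²=116 > ρ²=37 → inactive
o3: d²=13 ≤ ρ²=37; F_rep = 13·(3,2)/13² = (0.2308,0.1538)
o4: d²=250 > ρ²=37 → inactive
F = F_att + ΣF_rep = (15.2308,0.1538)
Δp = p'−p = (3.8077,0.0385); α = Δx/Fx = (99/26) / (198/13) = 1/4
check: Δy/Fy = (1/26) / (2/13) = 1/4 ✓

α = 1/4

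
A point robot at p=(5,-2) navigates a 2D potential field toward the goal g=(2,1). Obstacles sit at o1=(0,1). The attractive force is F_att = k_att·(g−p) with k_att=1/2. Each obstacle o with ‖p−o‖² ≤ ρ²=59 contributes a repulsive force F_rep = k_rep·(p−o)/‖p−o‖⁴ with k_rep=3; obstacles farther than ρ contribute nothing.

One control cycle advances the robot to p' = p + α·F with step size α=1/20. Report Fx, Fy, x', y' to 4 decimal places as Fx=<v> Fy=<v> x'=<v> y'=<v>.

Fx=-1.4870 Fy=1.4922 x'=4.9256 y'=-1.9254

F_att = 1/2·(g−p) = 1/2·(-3,3) = (-1.5000,1.5000)
o1: d²=34 ≤ ρ²=59; F_rep = 3·(5,-3)/34² = (0.0130,-0.0078)
F = F_att + ΣF_rep = (-1.4870,1.4922)
p' = p + 1/20·F = (4.9256,-1.9254)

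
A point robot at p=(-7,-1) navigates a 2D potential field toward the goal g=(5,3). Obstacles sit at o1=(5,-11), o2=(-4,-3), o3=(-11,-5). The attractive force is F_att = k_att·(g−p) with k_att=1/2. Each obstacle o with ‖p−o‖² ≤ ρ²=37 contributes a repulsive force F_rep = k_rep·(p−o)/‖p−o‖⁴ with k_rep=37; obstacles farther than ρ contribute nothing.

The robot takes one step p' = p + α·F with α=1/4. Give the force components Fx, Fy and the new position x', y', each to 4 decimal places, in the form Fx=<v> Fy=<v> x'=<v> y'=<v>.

Fx=5.4877 Fy=2.5824 x'=-5.6281 y'=-0.3544

F_att = 1/2·(g−p) = 1/2·(12,4) = (6.0000,2.0000)
o1: d²=244 > ρ²=37 → inactive
o2: d²=13 ≤ ρ²=37; F_rep = 37·(-3,2)/13² = (-0.6568,0.4379)
o3: d²=32 ≤ ρ²=37; F_rep = 37·(4,4)/32² = (0.1445,0.1445)
F = F_att + ΣF_rep = (5.4877,2.5824)
p' = p + 1/4·F = (-5.6281,-0.3544)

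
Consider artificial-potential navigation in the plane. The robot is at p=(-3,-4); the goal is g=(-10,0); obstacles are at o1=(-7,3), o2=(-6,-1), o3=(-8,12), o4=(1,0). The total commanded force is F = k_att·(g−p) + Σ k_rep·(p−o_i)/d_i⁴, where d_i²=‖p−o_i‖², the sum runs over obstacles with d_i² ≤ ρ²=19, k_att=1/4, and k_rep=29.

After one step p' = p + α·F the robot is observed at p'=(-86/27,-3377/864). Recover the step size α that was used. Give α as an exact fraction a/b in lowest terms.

F_att = 1/4·(g−p) = 1/4·(-7,4) = (-1.7500,1.0000)
o1: d²=65 > ρ²=19 → inactive
o2: d²=18 ≤ ρ²=19; F_rep = 29·(3,-3)/18² = (0.2685,-0.2685)
o3: d²=281 > ρ²=19 → inactive
o4: d²=32 > ρ²=19 → inactive
F = F_att + ΣF_rep = (-1.4815,0.7315)
Δp = p'−p = (-0.1852,0.0914); α = Δx/Fx = (-5/27) / (-40/27) = 1/8
check: Δy/Fy = (79/864) / (79/108) = 1/8 ✓

α = 1/8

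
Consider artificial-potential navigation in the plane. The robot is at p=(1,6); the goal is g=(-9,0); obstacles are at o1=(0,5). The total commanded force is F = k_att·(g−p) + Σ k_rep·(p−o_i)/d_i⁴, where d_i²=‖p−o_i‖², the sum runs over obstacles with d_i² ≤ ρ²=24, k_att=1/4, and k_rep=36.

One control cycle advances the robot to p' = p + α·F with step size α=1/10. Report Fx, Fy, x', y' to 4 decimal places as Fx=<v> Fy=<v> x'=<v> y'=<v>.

Fx=6.5000 Fy=7.5000 x'=1.6500 y'=6.7500

F_att = 1/4·(g−p) = 1/4·(-10,-6) = (-2.5000,-1.5000)
o1: d²=2 ≤ ρ²=24; F_rep = 36·(1,1)/2² = (9.0000,9.0000)
F = F_att + ΣF_rep = (6.5000,7.5000)
p' = p + 1/10·F = (1.6500,6.7500)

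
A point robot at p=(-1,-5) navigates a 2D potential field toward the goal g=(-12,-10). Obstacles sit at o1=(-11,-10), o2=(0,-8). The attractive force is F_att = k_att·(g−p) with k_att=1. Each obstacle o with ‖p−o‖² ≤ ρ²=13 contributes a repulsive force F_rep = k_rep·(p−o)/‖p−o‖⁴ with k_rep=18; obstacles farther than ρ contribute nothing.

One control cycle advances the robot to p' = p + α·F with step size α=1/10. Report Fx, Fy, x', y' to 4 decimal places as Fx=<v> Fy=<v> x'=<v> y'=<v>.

F_att = 1·(g−p) = 1·(-11,-5) = (-11.0000,-5.0000)
o1: d²=125 > ρ²=13 → inactive
o2: d²=10 ≤ ρ²=13; F_rep = 18·(-1,3)/10² = (-0.1800,0.5400)
F = F_att + ΣF_rep = (-11.1800,-4.4600)
p' = p + 1/10·F = (-2.1180,-5.4460)

Fx=-11.1800 Fy=-4.4600 x'=-2.1180 y'=-5.4460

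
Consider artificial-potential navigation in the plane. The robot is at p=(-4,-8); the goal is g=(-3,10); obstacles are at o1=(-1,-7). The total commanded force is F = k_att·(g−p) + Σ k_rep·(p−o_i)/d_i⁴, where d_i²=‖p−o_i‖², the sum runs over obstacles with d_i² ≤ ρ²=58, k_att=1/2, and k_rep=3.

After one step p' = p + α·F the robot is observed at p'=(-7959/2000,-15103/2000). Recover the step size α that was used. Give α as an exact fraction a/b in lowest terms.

F_att = 1/2·(g−p) = 1/2·(1,18) = (0.5000,9.0000)
o1: d²=10 ≤ ρ²=58; F_rep = 3·(-3,-1)/10² = (-0.0900,-0.0300)
F = F_att + ΣF_rep = (0.4100,8.9700)
Δp = p'−p = (0.0205,0.4485); α = Δx/Fx = (41/2000) / (41/100) = 1/20
check: Δy/Fy = (897/2000) / (897/100) = 1/20 ✓

α = 1/20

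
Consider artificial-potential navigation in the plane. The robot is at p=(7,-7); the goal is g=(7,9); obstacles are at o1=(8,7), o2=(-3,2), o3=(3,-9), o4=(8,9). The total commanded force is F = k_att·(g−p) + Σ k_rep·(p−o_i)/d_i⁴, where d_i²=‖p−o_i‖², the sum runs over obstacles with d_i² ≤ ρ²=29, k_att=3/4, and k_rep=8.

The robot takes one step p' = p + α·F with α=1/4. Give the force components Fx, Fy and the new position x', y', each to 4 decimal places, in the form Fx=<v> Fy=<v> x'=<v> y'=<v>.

F_att = 3/4·(g−p) = 3/4·(0,16) = (0.0000,12.0000)
o1: d²=197 > ρ²=29 → inactive
o2: d²=181 > ρ²=29 → inactive
o3: d²=20 ≤ ρ²=29; F_rep = 8·(4,2)/20² = (0.0800,0.0400)
o4: d²=257 > ρ²=29 → inactive
F = F_att + ΣF_rep = (0.0800,12.0400)
p' = p + 1/4·F = (7.0200,-3.9900)

Fx=0.0800 Fy=12.0400 x'=7.0200 y'=-3.9900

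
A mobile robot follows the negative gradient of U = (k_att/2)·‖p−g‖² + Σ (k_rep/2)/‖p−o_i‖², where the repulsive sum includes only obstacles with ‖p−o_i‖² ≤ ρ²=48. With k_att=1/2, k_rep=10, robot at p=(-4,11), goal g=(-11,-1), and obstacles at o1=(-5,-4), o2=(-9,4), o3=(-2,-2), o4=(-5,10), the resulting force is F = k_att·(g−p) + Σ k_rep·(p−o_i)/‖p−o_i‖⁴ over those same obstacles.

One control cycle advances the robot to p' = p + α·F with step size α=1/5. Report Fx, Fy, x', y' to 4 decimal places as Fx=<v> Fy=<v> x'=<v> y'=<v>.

F_att = 1/2·(g−p) = 1/2·(-7,-12) = (-3.5000,-6.0000)
o1: d²=226 > ρ²=48 → inactive
o2: d²=74 > ρ²=48 → inactive
o3: d²=173 > ρ²=48 → inactive
o4: d²=2 ≤ ρ²=48; F_rep = 10·(1,1)/2² = (2.5000,2.5000)
F = F_att + ΣF_rep = (-1.0000,-3.5000)
p' = p + 1/5·F = (-4.2000,10.3000)

Fx=-1.0000 Fy=-3.5000 x'=-4.2000 y'=10.3000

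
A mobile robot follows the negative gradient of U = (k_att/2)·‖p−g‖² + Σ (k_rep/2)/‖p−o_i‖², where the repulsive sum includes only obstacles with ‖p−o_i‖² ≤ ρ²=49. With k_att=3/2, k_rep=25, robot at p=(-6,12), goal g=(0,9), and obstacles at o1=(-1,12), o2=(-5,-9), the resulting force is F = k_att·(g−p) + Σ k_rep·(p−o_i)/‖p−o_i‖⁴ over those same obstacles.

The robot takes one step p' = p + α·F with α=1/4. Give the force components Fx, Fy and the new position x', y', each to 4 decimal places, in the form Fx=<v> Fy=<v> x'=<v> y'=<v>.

Fx=8.8000 Fy=-4.5000 x'=-3.8000 y'=10.8750

F_att = 3/2·(g−p) = 3/2·(6,-3) = (9.0000,-4.5000)
o1: d²=25 ≤ ρ²=49; F_rep = 25·(-5,0)/25² = (-0.2000,0.0000)
o2: d²=442 > ρ²=49 → inactive
F = F_att + ΣF_rep = (8.8000,-4.5000)
p' = p + 1/4·F = (-3.8000,10.8750)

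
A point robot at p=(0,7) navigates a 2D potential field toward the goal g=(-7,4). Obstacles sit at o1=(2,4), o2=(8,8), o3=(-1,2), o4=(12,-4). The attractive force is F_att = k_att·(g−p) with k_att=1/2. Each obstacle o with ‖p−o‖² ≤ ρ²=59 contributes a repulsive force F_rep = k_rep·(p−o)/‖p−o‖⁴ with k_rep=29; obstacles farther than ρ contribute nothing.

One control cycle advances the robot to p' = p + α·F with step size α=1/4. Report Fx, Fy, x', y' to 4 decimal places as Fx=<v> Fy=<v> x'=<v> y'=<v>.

F_att = 1/2·(g−p) = 1/2·(-7,-3) = (-3.5000,-1.5000)
o1: d²=13 ≤ ρ²=59; F_rep = 29·(-2,3)/13² = (-0.3432,0.5148)
o2: d²=65 > ρ²=59 → inactive
o3: d²=26 ≤ ρ²=59; F_rep = 29·(1,5)/26² = (0.0429,0.2145)
o4: d²=265 > ρ²=59 → inactive
F = F_att + ΣF_rep = (-3.8003,-0.7707)
p' = p + 1/4·F = (-0.9501,6.8073)

Fx=-3.8003 Fy=-0.7707 x'=-0.9501 y'=6.8073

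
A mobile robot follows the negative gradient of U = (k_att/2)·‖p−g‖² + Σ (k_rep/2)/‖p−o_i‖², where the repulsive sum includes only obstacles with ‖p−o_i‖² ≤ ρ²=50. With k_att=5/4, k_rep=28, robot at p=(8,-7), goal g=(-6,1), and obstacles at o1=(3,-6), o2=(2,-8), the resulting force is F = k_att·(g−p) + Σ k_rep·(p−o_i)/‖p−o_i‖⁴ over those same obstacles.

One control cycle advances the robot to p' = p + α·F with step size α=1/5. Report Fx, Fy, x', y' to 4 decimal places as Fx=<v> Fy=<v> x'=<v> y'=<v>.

F_att = 5/4·(g−p) = 5/4·(-14,8) = (-17.5000,10.0000)
o1: d²=26 ≤ ρ²=50; F_rep = 28·(5,-1)/26² = (0.2071,-0.0414)
o2: d²=37 ≤ ρ²=50; F_rep = 28·(6,1)/37² = (0.1227,0.0205)
F = F_att + ΣF_rep = (-17.1702,9.9790)
p' = p + 1/5·F = (4.5660,-5.0042)

Fx=-17.1702 Fy=9.9790 x'=4.5660 y'=-5.0042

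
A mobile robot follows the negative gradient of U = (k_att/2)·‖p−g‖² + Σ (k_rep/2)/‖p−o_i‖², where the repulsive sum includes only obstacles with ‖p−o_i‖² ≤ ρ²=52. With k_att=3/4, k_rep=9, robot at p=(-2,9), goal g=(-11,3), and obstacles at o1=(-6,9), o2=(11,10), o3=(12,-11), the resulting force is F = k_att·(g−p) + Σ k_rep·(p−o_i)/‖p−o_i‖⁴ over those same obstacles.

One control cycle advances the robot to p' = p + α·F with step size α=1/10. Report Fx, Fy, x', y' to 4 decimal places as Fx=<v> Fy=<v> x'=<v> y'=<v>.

Fx=-6.6094 Fy=-4.5000 x'=-2.6609 y'=8.5500

F_att = 3/4·(g−p) = 3/4·(-9,-6) = (-6.7500,-4.5000)
o1: d²=16 ≤ ρ²=52; F_rep = 9·(4,0)/16² = (0.1406,0.0000)
o2: d²=170 > ρ²=52 → inactive
o3: d²=596 > ρ²=52 → inactive
F = F_att + ΣF_rep = (-6.6094,-4.5000)
p' = p + 1/10·F = (-2.6609,8.5500)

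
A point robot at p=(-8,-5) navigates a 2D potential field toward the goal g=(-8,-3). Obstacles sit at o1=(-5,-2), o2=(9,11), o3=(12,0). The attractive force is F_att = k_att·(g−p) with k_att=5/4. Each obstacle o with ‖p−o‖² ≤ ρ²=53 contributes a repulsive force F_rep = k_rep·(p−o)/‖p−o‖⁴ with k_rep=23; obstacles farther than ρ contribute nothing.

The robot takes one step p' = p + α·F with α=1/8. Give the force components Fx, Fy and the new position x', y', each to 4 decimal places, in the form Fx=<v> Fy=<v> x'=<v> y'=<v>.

F_att = 5/4·(g−p) = 5/4·(0,2) = (0.0000,2.5000)
o1: d²=18 ≤ ρ²=53; F_rep = 23·(-3,-3)/18² = (-0.2130,-0.2130)
o2: d²=545 > ρ²=53 → inactive
o3: d²=425 > ρ²=53 → inactive
F = F_att + ΣF_rep = (-0.2130,2.2870)
p' = p + 1/8·F = (-8.0266,-4.7141)

Fx=-0.2130 Fy=2.2870 x'=-8.0266 y'=-4.7141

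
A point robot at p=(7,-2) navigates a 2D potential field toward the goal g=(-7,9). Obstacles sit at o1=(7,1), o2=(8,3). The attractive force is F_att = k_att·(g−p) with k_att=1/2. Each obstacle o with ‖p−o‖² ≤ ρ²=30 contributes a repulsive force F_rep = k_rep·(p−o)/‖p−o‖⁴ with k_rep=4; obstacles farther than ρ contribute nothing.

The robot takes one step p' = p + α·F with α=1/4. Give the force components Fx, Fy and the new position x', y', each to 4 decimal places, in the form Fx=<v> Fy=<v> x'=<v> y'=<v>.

F_att = 1/2·(g−p) = 1/2·(-14,11) = (-7.0000,5.5000)
o1: d²=9 ≤ ρ²=30; F_rep = 4·(0,-3)/9² = (0.0000,-0.1481)
o2: d²=26 ≤ ρ²=30; F_rep = 4·(-1,-5)/26² = (-0.0059,-0.0296)
F = F_att + ΣF_rep = (-7.0059,5.3223)
p' = p + 1/4·F = (5.2485,-0.6694)

Fx=-7.0059 Fy=5.3223 x'=5.2485 y'=-0.6694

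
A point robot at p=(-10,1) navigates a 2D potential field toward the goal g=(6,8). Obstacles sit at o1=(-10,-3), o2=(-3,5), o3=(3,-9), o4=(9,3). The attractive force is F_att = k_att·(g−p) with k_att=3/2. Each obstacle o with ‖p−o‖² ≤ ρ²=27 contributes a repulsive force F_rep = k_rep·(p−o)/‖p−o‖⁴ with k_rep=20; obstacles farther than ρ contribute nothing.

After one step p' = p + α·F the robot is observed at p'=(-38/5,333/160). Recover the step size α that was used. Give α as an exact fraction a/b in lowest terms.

F_att = 3/2·(g−p) = 3/2·(16,7) = (24.0000,10.5000)
o1: d²=16 ≤ ρ²=27; F_rep = 20·(0,4)/16² = (0.0000,0.3125)
o2: d²=65 > ρ²=27 → inactive
o3: d²=269 > ρ²=27 → inactive
o4: d²=365 > ρ²=27 → inactive
F = F_att + ΣF_rep = (24.0000,10.8125)
Δp = p'−p = (2.4000,1.0813); α = Δx/Fx = (12/5) / (24) = 1/10
check: Δy/Fy = (173/160) / (173/16) = 1/10 ✓

α = 1/10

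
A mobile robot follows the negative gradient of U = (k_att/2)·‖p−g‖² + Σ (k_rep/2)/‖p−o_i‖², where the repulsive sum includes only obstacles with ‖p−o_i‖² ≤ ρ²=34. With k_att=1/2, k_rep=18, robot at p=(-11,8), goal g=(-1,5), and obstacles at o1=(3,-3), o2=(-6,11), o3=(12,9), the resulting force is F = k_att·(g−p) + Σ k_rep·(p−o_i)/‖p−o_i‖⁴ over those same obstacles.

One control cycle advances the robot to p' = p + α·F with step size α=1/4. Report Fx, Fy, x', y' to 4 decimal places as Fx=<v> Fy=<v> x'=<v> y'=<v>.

Fx=4.9221 Fy=-1.5467 x'=-9.7695 y'=7.6133

F_att = 1/2·(g−p) = 1/2·(10,-3) = (5.0000,-1.5000)
o1: d²=317 > ρ²=34 → inactive
o2: d²=34 ≤ ρ²=34; F_rep = 18·(-5,-3)/34² = (-0.0779,-0.0467)
o3: d²=530 > ρ²=34 → inactive
F = F_att + ΣF_rep = (4.9221,-1.5467)
p' = p + 1/4·F = (-9.7695,7.6133)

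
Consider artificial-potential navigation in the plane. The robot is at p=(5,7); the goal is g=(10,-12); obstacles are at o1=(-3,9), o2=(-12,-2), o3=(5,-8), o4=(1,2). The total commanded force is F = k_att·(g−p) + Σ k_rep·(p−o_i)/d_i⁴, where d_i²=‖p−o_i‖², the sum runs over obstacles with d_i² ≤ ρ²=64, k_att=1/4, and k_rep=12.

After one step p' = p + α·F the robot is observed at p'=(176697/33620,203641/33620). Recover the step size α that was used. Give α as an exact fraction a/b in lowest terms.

α = 1/5

F_att = 1/4·(g−p) = 1/4·(5,-19) = (1.2500,-4.7500)
o1: d²=68 > ρ²=64 → inactive
o2: d²=370 > ρ²=64 → inactive
o3: d²=225 > ρ²=64 → inactive
o4: d²=41 ≤ ρ²=64; F_rep = 12·(4,5)/41² = (0.0286,0.0357)
F = F_att + ΣF_rep = (1.2786,-4.7143)
Δp = p'−p = (0.2557,-0.9429); α = Δx/Fx = (8597/33620) / (8597/6724) = 1/5
check: Δy/Fy = (-31699/33620) / (-31699/6724) = 1/5 ✓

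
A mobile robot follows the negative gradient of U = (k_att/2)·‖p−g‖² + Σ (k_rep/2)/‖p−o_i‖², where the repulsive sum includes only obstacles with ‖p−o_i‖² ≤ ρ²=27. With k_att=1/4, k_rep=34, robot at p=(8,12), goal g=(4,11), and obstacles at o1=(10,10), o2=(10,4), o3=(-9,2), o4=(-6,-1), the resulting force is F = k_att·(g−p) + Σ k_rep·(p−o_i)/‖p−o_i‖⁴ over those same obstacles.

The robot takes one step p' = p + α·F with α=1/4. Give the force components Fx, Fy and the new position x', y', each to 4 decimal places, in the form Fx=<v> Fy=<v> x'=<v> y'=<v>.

F_att = 1/4·(g−p) = 1/4·(-4,-1) = (-1.0000,-0.2500)
o1: d²=8 ≤ ρ²=27; F_rep = 34·(-2,2)/8² = (-1.0625,1.0625)
o2: d²=68 > ρ²=27 → inactive
o3: d²=389 > ρ²=27 → inactive
o4: d²=365 > ρ²=27 → inactive
F = F_att + ΣF_rep = (-2.0625,0.8125)
p' = p + 1/4·F = (7.4844,12.2031)

Fx=-2.0625 Fy=0.8125 x'=7.4844 y'=12.2031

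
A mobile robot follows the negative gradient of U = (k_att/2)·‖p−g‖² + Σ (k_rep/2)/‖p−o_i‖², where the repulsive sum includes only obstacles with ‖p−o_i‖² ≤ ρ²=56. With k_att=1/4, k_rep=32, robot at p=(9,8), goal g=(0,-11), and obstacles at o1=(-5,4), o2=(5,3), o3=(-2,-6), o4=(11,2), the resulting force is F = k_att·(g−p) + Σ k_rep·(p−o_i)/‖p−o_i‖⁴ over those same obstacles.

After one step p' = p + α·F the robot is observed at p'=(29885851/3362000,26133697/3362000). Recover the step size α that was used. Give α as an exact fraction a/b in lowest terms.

α = 1/20

F_att = 1/4·(g−p) = 1/4·(-9,-19) = (-2.2500,-4.7500)
o1: d²=212 > ρ²=56 → inactive
o2: d²=41 ≤ ρ²=56; F_rep = 32·(4,5)/41² = (0.0761,0.0952)
o3: d²=317 > ρ²=56 → inactive
o4: d²=40 ≤ ρ²=56; F_rep = 32·(-2,6)/40² = (-0.0400,0.1200)
F = F_att + ΣF_rep = (-2.2139,-4.5348)
Δp = p'−p = (-0.1107,-0.2267); α = Δx/Fx = (-372149/3362000) / (-372149/168100) = 1/20
check: Δy/Fy = (-762303/3362000) / (-762303/168100) = 1/20 ✓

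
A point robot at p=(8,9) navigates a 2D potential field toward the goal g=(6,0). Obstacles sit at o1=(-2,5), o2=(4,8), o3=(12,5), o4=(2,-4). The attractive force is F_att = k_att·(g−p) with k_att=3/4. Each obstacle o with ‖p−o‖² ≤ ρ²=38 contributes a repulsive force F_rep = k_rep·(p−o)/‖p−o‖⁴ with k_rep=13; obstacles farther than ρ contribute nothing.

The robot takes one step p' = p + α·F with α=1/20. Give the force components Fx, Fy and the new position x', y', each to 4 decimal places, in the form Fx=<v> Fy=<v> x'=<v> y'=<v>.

F_att = 3/4·(g−p) = 3/4·(-2,-9) = (-1.5000,-6.7500)
o1: d²=116 > ρ²=38 → inactive
o2: d²=17 ≤ ρ²=38; F_rep = 13·(4,1)/17² = (0.1799,0.0450)
o3: d²=32 ≤ ρ²=38; F_rep = 13·(-4,4)/32² = (-0.0508,0.0508)
o4: d²=205 > ρ²=38 → inactive
F = F_att + ΣF_rep = (-1.3709,-6.6542)
p' = p + 1/20·F = (7.9315,8.6673)

Fx=-1.3709 Fy=-6.6542 x'=7.9315 y'=8.6673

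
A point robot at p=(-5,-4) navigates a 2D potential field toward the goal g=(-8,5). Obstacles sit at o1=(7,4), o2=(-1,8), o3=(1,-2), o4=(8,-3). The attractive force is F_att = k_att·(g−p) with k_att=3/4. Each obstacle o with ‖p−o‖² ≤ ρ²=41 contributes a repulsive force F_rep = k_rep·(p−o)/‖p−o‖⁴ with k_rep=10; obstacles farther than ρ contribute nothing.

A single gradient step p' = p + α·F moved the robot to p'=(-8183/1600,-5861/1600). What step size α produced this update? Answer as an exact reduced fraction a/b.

F_att = 3/4·(g−p) = 3/4·(-3,9) = (-2.2500,6.7500)
o1: d²=208 > ρ²=41 → inactive
o2: d²=160 > ρ²=41 → inactive
o3: d²=40 ≤ ρ²=41; F_rep = 10·(-6,-2)/40² = (-0.0375,-0.0125)
o4: d²=170 > ρ²=41 → inactive
F = F_att + ΣF_rep = (-2.2875,6.7375)
Δp = p'−p = (-0.1144,0.3369); α = Δx/Fx = (-183/1600) / (-183/80) = 1/20
check: Δy/Fy = (539/1600) / (539/80) = 1/20 ✓

α = 1/20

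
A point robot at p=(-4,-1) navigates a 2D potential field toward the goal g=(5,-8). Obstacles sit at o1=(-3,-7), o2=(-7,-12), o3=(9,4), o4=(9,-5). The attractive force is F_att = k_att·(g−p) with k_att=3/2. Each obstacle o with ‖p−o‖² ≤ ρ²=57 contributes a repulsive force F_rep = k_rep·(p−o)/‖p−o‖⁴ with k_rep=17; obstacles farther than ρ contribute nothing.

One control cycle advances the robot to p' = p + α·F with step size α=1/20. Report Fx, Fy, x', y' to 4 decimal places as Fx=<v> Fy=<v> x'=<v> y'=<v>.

Fx=13.4876 Fy=-10.4255 x'=-3.3256 y'=-1.5213

F_att = 3/2·(g−p) = 3/2·(9,-7) = (13.5000,-10.5000)
o1: d²=37 ≤ ρ²=57; F_rep = 17·(-1,6)/37² = (-0.0124,0.0745)
o2: d²=130 > ρ²=57 → inactive
o3: d²=194 > ρ²=57 → inactive
o4: d²=185 > ρ²=57 → inactive
F = F_att + ΣF_rep = (13.4876,-10.4255)
p' = p + 1/20·F = (-3.3256,-1.5213)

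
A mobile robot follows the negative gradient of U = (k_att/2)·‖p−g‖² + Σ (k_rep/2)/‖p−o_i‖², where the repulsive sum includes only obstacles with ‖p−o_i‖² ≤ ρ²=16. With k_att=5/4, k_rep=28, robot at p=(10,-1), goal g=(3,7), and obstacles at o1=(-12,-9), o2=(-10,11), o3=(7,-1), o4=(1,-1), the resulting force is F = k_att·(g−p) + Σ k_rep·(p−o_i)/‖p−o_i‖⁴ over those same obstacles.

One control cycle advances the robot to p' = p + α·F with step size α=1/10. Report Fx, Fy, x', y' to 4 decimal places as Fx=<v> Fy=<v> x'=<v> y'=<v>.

F_att = 5/4·(g−p) = 5/4·(-7,8) = (-8.7500,10.0000)
o1: d²=548 > ρ²=16 → inactive
o2: d²=544 > ρ²=16 → inactive
o3: d²=9 ≤ ρ²=16; F_rep = 28·(3,0)/9² = (1.0370,0.0000)
o4: d²=81 > ρ²=16 → inactive
F = F_att + ΣF_rep = (-7.7130,10.0000)
p' = p + 1/10·F = (9.2287,0.0000)

Fx=-7.7130 Fy=10.0000 x'=9.2287 y'=0.0000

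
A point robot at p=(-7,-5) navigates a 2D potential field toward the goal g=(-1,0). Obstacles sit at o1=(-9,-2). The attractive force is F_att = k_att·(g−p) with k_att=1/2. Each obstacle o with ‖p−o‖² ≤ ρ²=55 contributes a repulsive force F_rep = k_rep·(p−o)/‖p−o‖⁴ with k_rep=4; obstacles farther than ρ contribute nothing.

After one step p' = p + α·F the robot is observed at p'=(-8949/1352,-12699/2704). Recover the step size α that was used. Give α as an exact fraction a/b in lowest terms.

α = 1/8

F_att = 1/2·(g−p) = 1/2·(6,5) = (3.0000,2.5000)
o1: d²=13 ≤ ρ²=55; F_rep = 4·(2,-3)/13² = (0.0473,-0.0710)
F = F_att + ΣF_rep = (3.0473,2.4290)
Δp = p'−p = (0.3809,0.3036); α = Δx/Fx = (515/1352) / (515/169) = 1/8
check: Δy/Fy = (821/2704) / (821/338) = 1/8 ✓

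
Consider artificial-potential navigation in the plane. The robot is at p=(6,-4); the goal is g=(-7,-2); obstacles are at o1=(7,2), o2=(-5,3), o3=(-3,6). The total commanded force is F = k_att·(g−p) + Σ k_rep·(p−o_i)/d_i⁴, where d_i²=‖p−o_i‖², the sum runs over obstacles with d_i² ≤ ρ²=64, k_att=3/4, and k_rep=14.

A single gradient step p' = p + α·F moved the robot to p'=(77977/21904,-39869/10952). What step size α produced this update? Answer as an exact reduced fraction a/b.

α = 1/4

F_att = 3/4·(g−p) = 3/4·(-13,2) = (-9.7500,1.5000)
o1: d²=37 ≤ ρ²=64; F_rep = 14·(-1,-6)/37² = (-0.0102,-0.0614)
o2: d²=170 > ρ²=64 → inactive
o3: d²=181 > ρ²=64 → inactive
F = F_att + ΣF_rep = (-9.7602,1.4386)
Δp = p'−p = (-2.4401,0.3597); α = Δx/Fx = (-53447/21904) / (-53447/5476) = 1/4
check: Δy/Fy = (3939/10952) / (3939/2738) = 1/4 ✓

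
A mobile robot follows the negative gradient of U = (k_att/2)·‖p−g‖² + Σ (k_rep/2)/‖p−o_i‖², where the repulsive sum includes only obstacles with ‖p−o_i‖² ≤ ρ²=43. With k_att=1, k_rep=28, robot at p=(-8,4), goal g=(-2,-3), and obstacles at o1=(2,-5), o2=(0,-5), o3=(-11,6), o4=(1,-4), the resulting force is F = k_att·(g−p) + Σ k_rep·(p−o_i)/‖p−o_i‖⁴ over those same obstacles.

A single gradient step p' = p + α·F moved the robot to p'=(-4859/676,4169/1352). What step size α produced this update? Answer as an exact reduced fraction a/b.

α = 1/8

F_att = 1·(g−p) = 1·(6,-7) = (6.0000,-7.0000)
o1: d²=181 > ρ²=43 → inactive
o2: d²=145 > ρ²=43 → inactive
o3: d²=13 ≤ ρ²=43; F_rep = 28·(3,-2)/13² = (0.4970,-0.3314)
o4: d²=145 > ρ²=43 → inactive
F = F_att + ΣF_rep = (6.4970,-7.3314)
Δp = p'−p = (0.8121,-0.9164); α = Δx/Fx = (549/676) / (1098/169) = 1/8
check: Δy/Fy = (-1239/1352) / (-1239/169) = 1/8 ✓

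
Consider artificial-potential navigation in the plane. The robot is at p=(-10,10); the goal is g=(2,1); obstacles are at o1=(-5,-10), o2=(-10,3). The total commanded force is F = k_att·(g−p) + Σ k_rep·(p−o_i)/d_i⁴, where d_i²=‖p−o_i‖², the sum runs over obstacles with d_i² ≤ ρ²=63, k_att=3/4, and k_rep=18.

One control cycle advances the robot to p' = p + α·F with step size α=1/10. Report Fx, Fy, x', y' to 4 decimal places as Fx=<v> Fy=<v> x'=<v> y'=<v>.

Fx=9.0000 Fy=-6.6975 x'=-9.1000 y'=9.3302

F_att = 3/4·(g−p) = 3/4·(12,-9) = (9.0000,-6.7500)
o1: d²=425 > ρ²=63 → inactive
o2: d²=49 ≤ ρ²=63; F_rep = 18·(0,7)/49² = (0.0000,0.0525)
F = F_att + ΣF_rep = (9.0000,-6.6975)
p' = p + 1/10·F = (-9.1000,9.3302)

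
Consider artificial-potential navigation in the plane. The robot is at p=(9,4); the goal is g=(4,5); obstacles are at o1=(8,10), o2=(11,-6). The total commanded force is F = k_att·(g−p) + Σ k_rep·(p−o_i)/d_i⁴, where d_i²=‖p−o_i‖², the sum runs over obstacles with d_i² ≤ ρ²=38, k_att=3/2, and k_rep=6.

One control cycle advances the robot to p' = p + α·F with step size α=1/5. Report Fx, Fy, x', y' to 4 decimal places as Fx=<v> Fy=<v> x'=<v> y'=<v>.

F_att = 3/2·(g−p) = 3/2·(-5,1) = (-7.5000,1.5000)
o1: d²=37 ≤ ρ²=38; F_rep = 6·(1,-6)/37² = (0.0044,-0.0263)
o2: d²=104 > ρ²=38 → inactive
F = F_att + ΣF_rep = (-7.4956,1.4737)
p' = p + 1/5·F = (7.5009,4.2947)

Fx=-7.4956 Fy=1.4737 x'=7.5009 y'=4.2947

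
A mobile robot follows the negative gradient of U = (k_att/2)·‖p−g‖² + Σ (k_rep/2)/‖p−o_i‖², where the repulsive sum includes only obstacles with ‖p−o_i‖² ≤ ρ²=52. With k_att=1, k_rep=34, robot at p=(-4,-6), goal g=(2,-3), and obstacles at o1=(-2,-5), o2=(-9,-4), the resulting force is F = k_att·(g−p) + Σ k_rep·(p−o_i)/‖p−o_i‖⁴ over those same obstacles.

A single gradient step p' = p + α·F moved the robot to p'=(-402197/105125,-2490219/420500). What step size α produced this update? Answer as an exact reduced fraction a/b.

α = 1/20

F_att = 1·(g−p) = 1·(6,3) = (6.0000,3.0000)
o1: d²=5 ≤ ρ²=52; F_rep = 34·(-2,-1)/5² = (-2.7200,-1.3600)
o2: d²=29 ≤ ρ²=52; F_rep = 34·(5,-2)/29² = (0.2021,-0.0809)
F = F_att + ΣF_rep = (3.4821,1.5591)
Δp = p'−p = (0.1741,0.0780); α = Δx/Fx = (18303/105125) / (73212/21025) = 1/20
check: Δy/Fy = (32781/420500) / (32781/21025) = 1/20 ✓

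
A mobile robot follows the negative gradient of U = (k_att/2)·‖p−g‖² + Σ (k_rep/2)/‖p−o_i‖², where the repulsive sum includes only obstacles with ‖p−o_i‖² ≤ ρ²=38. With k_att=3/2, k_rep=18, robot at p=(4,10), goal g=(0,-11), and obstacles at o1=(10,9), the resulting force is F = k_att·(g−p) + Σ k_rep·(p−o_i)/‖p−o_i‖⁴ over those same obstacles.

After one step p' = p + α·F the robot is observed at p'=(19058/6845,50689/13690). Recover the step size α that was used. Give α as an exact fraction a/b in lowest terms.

F_att = 3/2·(g−p) = 3/2·(-4,-21) = (-6.0000,-31.5000)
o1: d²=37 ≤ ρ²=38; F_rep = 18·(-6,1)/37² = (-0.0789,0.0131)
F = F_att + ΣF_rep = (-6.0789,-31.4869)
Δp = p'−p = (-1.2158,-6.2974); α = Δx/Fx = (-8322/6845) / (-8322/1369) = 1/5
check: Δy/Fy = (-86211/13690) / (-86211/2738) = 1/5 ✓

α = 1/5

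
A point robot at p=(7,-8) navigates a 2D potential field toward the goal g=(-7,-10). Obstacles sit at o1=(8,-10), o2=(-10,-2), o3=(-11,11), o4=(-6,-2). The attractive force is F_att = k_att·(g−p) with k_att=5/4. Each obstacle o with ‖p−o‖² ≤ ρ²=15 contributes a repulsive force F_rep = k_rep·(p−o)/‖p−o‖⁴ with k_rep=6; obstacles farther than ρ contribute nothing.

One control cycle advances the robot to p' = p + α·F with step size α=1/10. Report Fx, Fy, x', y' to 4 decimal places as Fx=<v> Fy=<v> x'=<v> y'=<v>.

Fx=-17.7400 Fy=-2.0200 x'=5.2260 y'=-8.2020

F_att = 5/4·(g−p) = 5/4·(-14,-2) = (-17.5000,-2.5000)
o1: d²=5 ≤ ρ²=15; F_rep = 6·(-1,2)/5² = (-0.2400,0.4800)
o2: d²=325 > ρ²=15 → inactive
o3: d²=685 > ρ²=15 → inactive
o4: d²=205 > ρ²=15 → inactive
F = F_att + ΣF_rep = (-17.7400,-2.0200)
p' = p + 1/10·F = (5.2260,-8.2020)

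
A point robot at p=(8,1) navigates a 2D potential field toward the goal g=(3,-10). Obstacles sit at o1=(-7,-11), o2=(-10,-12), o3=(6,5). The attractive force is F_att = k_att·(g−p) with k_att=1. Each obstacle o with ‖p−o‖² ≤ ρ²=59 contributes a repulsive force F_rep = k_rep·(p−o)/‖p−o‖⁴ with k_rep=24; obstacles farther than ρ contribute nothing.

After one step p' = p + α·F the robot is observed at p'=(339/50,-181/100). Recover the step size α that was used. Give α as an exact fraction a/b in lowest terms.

α = 1/4

F_att = 1·(g−p) = 1·(-5,-11) = (-5.0000,-11.0000)
o1: d²=369 > ρ²=59 → inactive
o2: d²=493 > ρ²=59 → inactive
o3: d²=20 ≤ ρ²=59; F_rep = 24·(2,-4)/20² = (0.1200,-0.2400)
F = F_att + ΣF_rep = (-4.8800,-11.2400)
Δp = p'−p = (-1.2200,-2.8100); α = Δx/Fx = (-61/50) / (-122/25) = 1/4
check: Δy/Fy = (-281/100) / (-281/25) = 1/4 ✓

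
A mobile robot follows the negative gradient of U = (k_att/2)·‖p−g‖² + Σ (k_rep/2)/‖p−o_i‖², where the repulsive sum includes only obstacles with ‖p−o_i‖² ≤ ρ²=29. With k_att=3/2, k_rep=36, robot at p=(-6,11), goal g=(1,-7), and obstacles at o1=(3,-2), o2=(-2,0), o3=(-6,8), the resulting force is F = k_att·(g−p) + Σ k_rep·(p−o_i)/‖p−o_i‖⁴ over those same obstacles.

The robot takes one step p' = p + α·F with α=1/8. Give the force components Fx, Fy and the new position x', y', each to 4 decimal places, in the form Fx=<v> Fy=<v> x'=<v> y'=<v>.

Fx=10.5000 Fy=-25.6667 x'=-4.6875 y'=7.7917

F_att = 3/2·(g−p) = 3/2·(7,-18) = (10.5000,-27.0000)
o1: d²=250 > ρ²=29 → inactive
o2: d²=137 > ρ²=29 → inactive
o3: d²=9 ≤ ρ²=29; F_rep = 36·(0,3)/9² = (0.0000,1.3333)
F = F_att + ΣF_rep = (10.5000,-25.6667)
p' = p + 1/8·F = (-4.6875,7.7917)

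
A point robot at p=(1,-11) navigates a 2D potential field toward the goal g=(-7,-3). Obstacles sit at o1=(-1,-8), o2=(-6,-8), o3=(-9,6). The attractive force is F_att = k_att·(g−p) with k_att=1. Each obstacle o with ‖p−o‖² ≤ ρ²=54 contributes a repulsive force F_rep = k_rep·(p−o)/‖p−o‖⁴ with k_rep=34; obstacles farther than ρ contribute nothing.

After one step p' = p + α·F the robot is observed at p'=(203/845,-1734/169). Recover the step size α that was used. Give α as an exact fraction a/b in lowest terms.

α = 1/10

F_att = 1·(g−p) = 1·(-8,8) = (-8.0000,8.0000)
o1: d²=13 ≤ ρ²=54; F_rep = 34·(2,-3)/13² = (0.4024,-0.6036)
o2: d²=58 > ρ²=54 → inactive
o3: d²=389 > ρ²=54 → inactive
F = F_att + ΣF_rep = (-7.5976,7.3964)
Δp = p'−p = (-0.7598,0.7396); α = Δx/Fx = (-642/845) / (-1284/169) = 1/10
check: Δy/Fy = (125/169) / (1250/169) = 1/10 ✓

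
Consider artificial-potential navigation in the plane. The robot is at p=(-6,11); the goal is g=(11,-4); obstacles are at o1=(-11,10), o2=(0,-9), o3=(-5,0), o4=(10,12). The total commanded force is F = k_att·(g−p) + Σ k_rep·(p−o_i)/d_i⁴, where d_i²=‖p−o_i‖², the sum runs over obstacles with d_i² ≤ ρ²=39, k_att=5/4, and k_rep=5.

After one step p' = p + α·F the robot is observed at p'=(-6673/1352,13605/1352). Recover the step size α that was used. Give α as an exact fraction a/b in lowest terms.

α = 1/20

F_att = 5/4·(g−p) = 5/4·(17,-15) = (21.2500,-18.7500)
o1: d²=26 ≤ ρ²=39; F_rep = 5·(5,1)/26² = (0.0370,0.0074)
o2: d²=436 > ρ²=39 → inactive
o3: d²=122 > ρ²=39 → inactive
o4: d²=257 > ρ²=39 → inactive
F = F_att + ΣF_rep = (21.2870,-18.7426)
Δp = p'−p = (1.0643,-0.9371); α = Δx/Fx = (1439/1352) / (7195/338) = 1/20
check: Δy/Fy = (-1267/1352) / (-6335/338) = 1/20 ✓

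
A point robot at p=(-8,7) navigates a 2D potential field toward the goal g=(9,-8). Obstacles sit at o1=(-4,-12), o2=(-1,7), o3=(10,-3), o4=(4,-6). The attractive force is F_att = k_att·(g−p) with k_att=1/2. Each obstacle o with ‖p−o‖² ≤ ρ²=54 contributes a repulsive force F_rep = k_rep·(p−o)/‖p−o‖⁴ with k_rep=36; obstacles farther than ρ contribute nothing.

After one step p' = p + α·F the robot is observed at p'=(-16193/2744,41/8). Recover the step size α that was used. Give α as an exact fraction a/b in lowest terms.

F_att = 1/2·(g−p) = 1/2·(17,-15) = (8.5000,-7.5000)
o1: d²=377 > ρ²=54 → inactive
o2: d²=49 ≤ ρ²=54; F_rep = 36·(-7,0)/49² = (-0.1050,0.0000)
o3: d²=424 > ρ²=54 → inactive
o4: d²=313 > ρ²=54 → inactive
F = F_att + ΣF_rep = (8.3950,-7.5000)
Δp = p'−p = (2.0988,-1.8750); α = Δx/Fx = (5759/2744) / (5759/686) = 1/4
check: Δy/Fy = (-15/8) / (-15/2) = 1/4 ✓

α = 1/4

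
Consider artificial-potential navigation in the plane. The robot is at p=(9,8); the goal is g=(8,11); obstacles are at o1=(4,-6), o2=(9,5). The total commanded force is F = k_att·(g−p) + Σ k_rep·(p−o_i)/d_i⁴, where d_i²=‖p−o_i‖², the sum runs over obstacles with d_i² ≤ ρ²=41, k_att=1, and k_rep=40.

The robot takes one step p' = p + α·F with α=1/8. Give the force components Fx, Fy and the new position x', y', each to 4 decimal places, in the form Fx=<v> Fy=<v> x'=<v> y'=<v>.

F_att = 1·(g−p) = 1·(-1,3) = (-1.0000,3.0000)
o1: d²=221 > ρ²=41 → inactive
o2: d²=9 ≤ ρ²=41; F_rep = 40·(0,3)/9² = (0.0000,1.4815)
F = F_att + ΣF_rep = (-1.0000,4.4815)
p' = p + 1/8·F = (8.8750,8.5602)

Fx=-1.0000 Fy=4.4815 x'=8.8750 y'=8.5602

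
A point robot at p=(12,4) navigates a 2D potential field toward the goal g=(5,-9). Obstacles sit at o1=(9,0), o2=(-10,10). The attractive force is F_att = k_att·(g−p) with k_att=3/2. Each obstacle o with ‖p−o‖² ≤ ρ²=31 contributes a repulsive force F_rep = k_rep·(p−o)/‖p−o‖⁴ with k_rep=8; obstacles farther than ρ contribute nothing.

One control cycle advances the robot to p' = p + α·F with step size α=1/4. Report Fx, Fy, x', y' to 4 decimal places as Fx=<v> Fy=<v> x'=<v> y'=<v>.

F_att = 3/2·(g−p) = 3/2·(-7,-13) = (-10.5000,-19.5000)
o1: d²=25 ≤ ρ²=31; F_rep = 8·(3,4)/25² = (0.0384,0.0512)
o2: d²=520 > ρ²=31 → inactive
F = F_att + ΣF_rep = (-10.4616,-19.4488)
p' = p + 1/4·F = (9.3846,-0.8622)

Fx=-10.4616 Fy=-19.4488 x'=9.3846 y'=-0.8622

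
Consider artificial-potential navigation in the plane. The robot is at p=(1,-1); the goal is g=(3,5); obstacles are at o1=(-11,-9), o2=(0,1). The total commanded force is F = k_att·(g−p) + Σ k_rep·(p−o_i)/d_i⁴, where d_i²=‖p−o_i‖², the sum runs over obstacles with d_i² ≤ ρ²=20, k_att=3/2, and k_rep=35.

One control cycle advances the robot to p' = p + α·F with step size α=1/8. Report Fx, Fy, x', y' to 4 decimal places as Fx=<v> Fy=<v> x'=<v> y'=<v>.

F_att = 3/2·(g−p) = 3/2·(2,6) = (3.0000,9.0000)
o1: d²=208 > ρ²=20 → inactive
o2: d²=5 ≤ ρ²=20; F_rep = 35·(1,-2)/5² = (1.4000,-2.8000)
F = F_att + ΣF_rep = (4.4000,6.2000)
p' = p + 1/8·F = (1.5500,-0.2250)

Fx=4.4000 Fy=6.2000 x'=1.5500 y'=-0.2250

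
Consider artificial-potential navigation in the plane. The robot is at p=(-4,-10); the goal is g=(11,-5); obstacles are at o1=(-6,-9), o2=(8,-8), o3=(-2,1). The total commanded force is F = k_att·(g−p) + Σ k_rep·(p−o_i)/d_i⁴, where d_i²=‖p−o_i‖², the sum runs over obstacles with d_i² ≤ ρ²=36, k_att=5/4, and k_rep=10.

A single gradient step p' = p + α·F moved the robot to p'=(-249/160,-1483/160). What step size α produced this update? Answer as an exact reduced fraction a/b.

F_att = 5/4·(g−p) = 5/4·(15,5) = (18.7500,6.2500)
o1: d²=5 ≤ ρ²=36; F_rep = 10·(2,-1)/5² = (0.8000,-0.4000)
o2: d²=148 > ρ²=36 → inactive
o3: d²=125 > ρ²=36 → inactive
F = F_att + ΣF_rep = (19.5500,5.8500)
Δp = p'−p = (2.4438,0.7312); α = Δx/Fx = (391/160) / (391/20) = 1/8
check: Δy/Fy = (117/160) / (117/20) = 1/8 ✓

α = 1/8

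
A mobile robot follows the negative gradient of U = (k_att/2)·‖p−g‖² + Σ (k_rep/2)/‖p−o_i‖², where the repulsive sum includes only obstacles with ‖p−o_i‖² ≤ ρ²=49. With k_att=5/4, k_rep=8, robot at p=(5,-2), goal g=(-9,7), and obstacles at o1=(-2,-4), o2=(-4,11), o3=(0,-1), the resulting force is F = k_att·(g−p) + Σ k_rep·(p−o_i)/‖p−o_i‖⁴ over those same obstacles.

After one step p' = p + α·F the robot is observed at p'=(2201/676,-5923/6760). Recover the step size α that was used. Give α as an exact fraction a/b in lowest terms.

F_att = 5/4·(g−p) = 5/4·(-14,9) = (-17.5000,11.2500)
o1: d²=53 > ρ²=49 → inactive
o2: d²=250 > ρ²=49 → inactive
o3: d²=26 ≤ ρ²=49; F_rep = 8·(5,-1)/26² = (0.0592,-0.0118)
F = F_att + ΣF_rep = (-17.4408,11.2382)
Δp = p'−p = (-1.7441,1.1238); α = Δx/Fx = (-1179/676) / (-5895/338) = 1/10
check: Δy/Fy = (7597/6760) / (7597/676) = 1/10 ✓

α = 1/10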